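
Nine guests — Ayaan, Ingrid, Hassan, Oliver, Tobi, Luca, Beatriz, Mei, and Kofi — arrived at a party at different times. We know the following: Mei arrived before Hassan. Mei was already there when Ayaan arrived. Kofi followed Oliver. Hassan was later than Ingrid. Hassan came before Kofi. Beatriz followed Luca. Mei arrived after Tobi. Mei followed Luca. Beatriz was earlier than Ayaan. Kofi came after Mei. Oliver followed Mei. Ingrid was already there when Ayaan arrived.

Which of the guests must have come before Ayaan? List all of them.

Directly stated before Ayaan: Beatriz, Ingrid, and Mei.
Luca reaches Ayaan via Luca → Mei → Ayaan.
Tobi reaches Ayaan via Tobi → Mei → Ayaan.
No chain forces Oliver (or any of the others) ahead of Ayaan.

Beatriz, Ingrid, Luca, Mei, Tobi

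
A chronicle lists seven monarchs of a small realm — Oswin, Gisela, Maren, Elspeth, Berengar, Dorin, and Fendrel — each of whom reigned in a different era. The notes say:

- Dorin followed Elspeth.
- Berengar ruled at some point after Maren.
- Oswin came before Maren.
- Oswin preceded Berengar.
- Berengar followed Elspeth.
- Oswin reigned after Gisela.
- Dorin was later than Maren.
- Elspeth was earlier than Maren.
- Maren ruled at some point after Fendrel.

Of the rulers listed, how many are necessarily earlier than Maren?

4

Directly stated before Maren: Elspeth, Fendrel, and Oswin.
Gisela reaches Maren via Gisela → Oswin → Maren.
That's Elspeth, Fendrel, Gisela, and Oswin — 4 in all.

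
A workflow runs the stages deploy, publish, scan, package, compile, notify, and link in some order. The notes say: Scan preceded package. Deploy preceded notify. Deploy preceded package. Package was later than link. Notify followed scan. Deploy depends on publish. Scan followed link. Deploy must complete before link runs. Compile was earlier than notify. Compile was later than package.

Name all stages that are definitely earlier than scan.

deploy, link, publish

Directly stated before scan: link.
Deploy reaches scan via deploy → link → scan.
Publish reaches scan via publish → deploy → link → scan.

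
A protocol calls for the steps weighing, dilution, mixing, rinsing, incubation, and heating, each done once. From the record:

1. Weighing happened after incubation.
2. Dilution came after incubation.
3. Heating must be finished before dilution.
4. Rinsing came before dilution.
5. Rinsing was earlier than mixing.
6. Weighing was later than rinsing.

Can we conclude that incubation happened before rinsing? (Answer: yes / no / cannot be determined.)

cannot be determined

No chain of stated constraints runs from incubation to rinsing, and none runs from rinsing to incubation either.
So the relative order of incubation and rinsing is not fixed by the given facts.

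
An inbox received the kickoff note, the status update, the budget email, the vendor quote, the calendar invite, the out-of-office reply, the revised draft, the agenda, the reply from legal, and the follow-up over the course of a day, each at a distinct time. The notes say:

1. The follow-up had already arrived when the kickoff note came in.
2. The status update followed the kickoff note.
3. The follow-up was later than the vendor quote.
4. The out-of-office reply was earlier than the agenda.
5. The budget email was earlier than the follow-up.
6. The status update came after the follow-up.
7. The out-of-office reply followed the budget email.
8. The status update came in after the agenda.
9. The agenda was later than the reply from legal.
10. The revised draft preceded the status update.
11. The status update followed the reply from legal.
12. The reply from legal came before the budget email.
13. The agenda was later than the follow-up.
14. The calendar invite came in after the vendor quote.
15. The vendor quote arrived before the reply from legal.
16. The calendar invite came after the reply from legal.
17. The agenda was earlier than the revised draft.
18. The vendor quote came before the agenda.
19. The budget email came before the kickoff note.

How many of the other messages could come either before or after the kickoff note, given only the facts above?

4

Forced before the kickoff note: the budget email, the follow-up, the reply from legal, and the vendor quote; forced after the kickoff note: the status update.
That leaves the agenda, the calendar invite, the out-of-office reply, and the revised draft with no forced order relative to the kickoff note — 4.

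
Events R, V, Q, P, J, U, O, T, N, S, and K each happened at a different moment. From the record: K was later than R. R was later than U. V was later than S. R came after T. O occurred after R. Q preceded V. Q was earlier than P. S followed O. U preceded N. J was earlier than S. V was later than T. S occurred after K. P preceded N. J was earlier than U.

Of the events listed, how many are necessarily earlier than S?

6

Directly stated before S: J, K, and O.
R reaches S via R → O → S.
T reaches S via T → R → O → S.
U reaches S via U → R → O → S.
No chain forces P (or any of the others) ahead of S.
That's J, K, O, R, T, and U — 6 in all.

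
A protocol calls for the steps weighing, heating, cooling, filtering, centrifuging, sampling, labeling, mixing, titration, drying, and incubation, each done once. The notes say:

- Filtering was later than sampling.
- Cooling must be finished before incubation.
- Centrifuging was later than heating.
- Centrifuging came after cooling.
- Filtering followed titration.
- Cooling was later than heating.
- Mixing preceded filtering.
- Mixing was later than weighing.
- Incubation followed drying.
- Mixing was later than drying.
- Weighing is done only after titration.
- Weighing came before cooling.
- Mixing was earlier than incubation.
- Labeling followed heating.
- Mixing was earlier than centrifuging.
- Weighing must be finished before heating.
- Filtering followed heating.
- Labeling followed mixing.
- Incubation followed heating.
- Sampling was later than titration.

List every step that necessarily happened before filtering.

drying, heating, mixing, sampling, titration, weighing

Directly stated before filtering: heating, mixing, sampling, and titration.
Drying reaches filtering via drying → mixing → filtering.
Weighing reaches filtering via weighing → heating → filtering.
No chain forces incubation (or any of the others) ahead of filtering.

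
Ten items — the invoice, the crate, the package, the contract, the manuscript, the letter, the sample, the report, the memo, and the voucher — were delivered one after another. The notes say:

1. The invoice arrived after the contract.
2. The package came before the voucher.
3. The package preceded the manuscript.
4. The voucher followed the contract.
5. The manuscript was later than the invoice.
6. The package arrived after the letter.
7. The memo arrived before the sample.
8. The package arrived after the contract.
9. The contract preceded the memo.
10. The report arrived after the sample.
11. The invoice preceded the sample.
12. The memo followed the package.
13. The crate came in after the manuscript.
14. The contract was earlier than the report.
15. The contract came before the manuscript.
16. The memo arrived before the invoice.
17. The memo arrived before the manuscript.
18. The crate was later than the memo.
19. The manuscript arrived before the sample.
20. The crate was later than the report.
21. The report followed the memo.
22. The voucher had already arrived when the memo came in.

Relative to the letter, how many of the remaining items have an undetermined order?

Forced after the letter: the crate, the invoice, the manuscript, the memo, the package, the report, the sample, and the voucher.
That leaves the contract with no forced order relative to the letter — 1.

1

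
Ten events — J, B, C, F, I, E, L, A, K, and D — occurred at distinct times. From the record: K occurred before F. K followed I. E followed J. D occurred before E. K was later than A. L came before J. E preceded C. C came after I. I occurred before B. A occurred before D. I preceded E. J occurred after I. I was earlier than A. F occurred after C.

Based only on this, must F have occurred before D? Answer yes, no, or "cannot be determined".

Tracing the constraints gives D → E → C → F, so D must come before F.
That means F cannot be before D.

no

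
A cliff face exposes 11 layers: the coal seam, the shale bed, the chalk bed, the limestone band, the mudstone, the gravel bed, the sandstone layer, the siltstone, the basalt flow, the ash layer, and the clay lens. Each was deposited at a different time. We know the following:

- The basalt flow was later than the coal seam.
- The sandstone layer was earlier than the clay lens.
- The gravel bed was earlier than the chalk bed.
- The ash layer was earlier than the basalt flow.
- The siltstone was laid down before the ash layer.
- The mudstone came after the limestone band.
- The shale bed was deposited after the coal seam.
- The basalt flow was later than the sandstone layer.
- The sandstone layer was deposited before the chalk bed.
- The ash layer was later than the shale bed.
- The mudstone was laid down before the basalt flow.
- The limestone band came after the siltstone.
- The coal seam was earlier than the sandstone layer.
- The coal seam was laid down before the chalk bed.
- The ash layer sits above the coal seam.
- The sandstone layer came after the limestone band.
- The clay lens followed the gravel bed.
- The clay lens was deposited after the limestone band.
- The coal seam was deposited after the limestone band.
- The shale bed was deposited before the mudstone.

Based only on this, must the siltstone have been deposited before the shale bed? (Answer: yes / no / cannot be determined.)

Chain the constraints: the siltstone → the limestone band → the coal seam → the shale bed. Each link is directly stated, so the siltstone comes before the shale bed.

yes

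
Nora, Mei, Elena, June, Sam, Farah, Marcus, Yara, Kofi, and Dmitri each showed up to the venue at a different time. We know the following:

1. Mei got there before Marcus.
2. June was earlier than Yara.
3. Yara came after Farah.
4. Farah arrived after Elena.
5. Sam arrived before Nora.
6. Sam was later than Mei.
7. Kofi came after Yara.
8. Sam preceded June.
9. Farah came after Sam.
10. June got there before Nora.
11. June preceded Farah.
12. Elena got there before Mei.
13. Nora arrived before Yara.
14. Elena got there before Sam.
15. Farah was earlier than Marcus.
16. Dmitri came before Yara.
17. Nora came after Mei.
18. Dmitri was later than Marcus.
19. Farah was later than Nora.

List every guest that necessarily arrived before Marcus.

Directly stated before Marcus: Farah and Mei.
Elena reaches Marcus via Elena → Mei → Marcus.
June reaches Marcus via June → Farah → Marcus.
Nora reaches Marcus via Nora → Farah → Marcus.
Likewise Sam reaches Marcus by chaining the stated constraints.

Elena, Farah, June, Mei, Nora, Sam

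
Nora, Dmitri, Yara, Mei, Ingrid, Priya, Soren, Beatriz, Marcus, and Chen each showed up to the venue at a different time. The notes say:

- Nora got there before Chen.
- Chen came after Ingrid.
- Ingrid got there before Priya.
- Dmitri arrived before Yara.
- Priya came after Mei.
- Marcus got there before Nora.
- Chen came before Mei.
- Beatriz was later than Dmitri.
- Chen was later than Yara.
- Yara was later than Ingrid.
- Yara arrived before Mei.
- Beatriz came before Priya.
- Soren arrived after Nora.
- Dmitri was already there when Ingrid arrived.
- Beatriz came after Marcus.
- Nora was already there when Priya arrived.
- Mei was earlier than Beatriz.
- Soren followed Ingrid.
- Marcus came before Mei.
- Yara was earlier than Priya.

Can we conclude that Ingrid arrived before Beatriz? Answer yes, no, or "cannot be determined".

yes

Chain the constraints: Ingrid → Chen → Mei → Beatriz. Each link is directly stated, so Ingrid comes before Beatriz.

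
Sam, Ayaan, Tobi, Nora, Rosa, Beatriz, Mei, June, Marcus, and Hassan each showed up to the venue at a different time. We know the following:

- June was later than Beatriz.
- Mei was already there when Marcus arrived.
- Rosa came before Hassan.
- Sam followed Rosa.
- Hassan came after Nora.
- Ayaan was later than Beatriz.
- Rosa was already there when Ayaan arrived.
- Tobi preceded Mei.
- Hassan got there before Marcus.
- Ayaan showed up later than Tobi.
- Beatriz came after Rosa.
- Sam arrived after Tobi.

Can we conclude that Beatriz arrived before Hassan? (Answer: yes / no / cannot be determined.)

cannot be determined

No chain of stated constraints runs from Beatriz to Hassan, and none runs from Hassan to Beatriz either.
So the relative order of Beatriz and Hassan is not fixed by the given facts.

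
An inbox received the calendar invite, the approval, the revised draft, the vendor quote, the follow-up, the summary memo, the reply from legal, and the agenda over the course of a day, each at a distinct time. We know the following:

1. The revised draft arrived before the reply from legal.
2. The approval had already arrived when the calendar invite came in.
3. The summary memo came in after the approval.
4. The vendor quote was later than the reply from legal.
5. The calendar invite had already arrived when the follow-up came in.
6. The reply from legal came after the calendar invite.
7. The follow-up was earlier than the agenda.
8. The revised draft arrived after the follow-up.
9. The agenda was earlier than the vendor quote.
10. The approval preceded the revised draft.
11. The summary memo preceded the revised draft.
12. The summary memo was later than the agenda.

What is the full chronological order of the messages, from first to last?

the approval, the calendar invite, the follow-up, the agenda, the summary memo, the revised draft, the reply from legal, the vendor quote

The constraints fix every adjacent pair, so only one ordering works:
the approval → the calendar invite → the follow-up → the agenda → the summary memo → the revised draft → the reply from legal → the vendor quote.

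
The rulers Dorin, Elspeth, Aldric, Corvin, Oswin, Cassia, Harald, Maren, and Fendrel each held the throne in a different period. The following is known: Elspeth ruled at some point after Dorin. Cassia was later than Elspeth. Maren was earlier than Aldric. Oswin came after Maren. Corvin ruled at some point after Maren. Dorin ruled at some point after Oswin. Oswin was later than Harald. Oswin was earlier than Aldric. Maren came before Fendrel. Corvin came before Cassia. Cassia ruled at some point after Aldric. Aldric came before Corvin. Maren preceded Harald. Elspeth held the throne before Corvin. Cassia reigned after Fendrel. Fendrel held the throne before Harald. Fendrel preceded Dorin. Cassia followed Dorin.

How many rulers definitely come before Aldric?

Directly stated before Aldric: Maren and Oswin.
Fendrel reaches Aldric via Fendrel → Harald → Oswin → Aldric.
Harald reaches Aldric via Harald → Oswin → Aldric.
No chain forces Corvin (or any of the others) ahead of Aldric.
That's Fendrel, Harald, Maren, and Oswin — 4 in all.

4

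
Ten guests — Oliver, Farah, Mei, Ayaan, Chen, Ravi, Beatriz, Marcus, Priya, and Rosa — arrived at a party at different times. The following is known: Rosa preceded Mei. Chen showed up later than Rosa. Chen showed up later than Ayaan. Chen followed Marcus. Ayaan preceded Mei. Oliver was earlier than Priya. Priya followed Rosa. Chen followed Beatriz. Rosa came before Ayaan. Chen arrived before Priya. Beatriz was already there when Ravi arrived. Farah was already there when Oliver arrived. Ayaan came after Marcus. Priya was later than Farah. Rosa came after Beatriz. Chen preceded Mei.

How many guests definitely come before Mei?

Directly stated before Mei: Ayaan, Chen, and Rosa.
Beatriz reaches Mei via Beatriz → Rosa → Mei.
Marcus reaches Mei via Marcus → Ayaan → Mei.
No chain forces Farah (or any of the others) ahead of Mei.
That's Ayaan, Beatriz, Chen, Marcus, and Rosa — 5 in all.

5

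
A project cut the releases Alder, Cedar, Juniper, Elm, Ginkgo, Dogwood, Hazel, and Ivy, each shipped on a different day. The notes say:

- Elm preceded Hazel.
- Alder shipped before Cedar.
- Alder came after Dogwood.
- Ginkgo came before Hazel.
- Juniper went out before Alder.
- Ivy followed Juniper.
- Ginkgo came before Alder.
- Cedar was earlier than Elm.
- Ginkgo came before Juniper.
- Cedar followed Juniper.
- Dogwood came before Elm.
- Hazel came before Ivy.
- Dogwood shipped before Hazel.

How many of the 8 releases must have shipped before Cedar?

Directly stated before Cedar: Alder and Juniper.
Dogwood reaches Cedar via Dogwood → Alder → Cedar.
Ginkgo reaches Cedar via Ginkgo → Alder → Cedar.
No chain forces Elm (or any of the others) ahead of Cedar.
That's Alder, Dogwood, Ginkgo, and Juniper — 4 in all.

4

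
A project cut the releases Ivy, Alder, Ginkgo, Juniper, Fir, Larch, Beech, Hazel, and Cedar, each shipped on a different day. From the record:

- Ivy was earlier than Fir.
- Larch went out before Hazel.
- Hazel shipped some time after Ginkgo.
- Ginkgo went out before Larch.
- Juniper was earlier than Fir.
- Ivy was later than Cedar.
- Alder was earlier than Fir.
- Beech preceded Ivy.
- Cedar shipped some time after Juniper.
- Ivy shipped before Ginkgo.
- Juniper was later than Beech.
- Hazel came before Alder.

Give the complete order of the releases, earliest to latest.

The constraints fix every adjacent pair, so only one ordering works:
Beech → Juniper → Cedar → Ivy → Ginkgo → Larch → Hazel → Alder → Fir.

Beech, Juniper, Cedar, Ivy, Ginkgo, Larch, Hazel, Alder, Fir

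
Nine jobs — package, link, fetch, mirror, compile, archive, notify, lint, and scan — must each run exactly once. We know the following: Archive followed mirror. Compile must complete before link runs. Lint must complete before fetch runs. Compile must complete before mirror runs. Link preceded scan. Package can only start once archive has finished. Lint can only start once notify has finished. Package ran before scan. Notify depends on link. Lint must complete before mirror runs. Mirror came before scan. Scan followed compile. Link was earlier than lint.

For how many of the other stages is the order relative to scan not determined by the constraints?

1

Forced before scan: archive, compile, link, lint, mirror, notify, and package.
That leaves fetch with no forced order relative to scan — 1.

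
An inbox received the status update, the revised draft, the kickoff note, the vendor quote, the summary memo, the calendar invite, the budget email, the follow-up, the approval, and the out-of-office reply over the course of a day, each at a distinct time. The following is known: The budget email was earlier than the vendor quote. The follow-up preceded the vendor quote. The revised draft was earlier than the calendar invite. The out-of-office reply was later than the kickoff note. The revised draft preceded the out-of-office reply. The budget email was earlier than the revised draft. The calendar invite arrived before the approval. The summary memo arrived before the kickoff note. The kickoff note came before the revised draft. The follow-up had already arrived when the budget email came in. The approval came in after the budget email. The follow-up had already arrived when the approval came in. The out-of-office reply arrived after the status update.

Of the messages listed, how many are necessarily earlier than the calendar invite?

Directly stated before the calendar invite: the revised draft.
The budget email reaches the calendar invite via the budget email → the revised draft → the calendar invite.
The follow-up reaches the calendar invite via the follow-up → the budget email → the revised draft → the calendar invite.
The kickoff note reaches the calendar invite via the kickoff note → the revised draft → the calendar invite.
Likewise the summary memo reaches the calendar invite by chaining the stated constraints.
No chain forces the status update (or any of the others) ahead of the calendar invite.
That's the budget email, the follow-up, the kickoff note, the revised draft, and the summary memo — 5 in all.

5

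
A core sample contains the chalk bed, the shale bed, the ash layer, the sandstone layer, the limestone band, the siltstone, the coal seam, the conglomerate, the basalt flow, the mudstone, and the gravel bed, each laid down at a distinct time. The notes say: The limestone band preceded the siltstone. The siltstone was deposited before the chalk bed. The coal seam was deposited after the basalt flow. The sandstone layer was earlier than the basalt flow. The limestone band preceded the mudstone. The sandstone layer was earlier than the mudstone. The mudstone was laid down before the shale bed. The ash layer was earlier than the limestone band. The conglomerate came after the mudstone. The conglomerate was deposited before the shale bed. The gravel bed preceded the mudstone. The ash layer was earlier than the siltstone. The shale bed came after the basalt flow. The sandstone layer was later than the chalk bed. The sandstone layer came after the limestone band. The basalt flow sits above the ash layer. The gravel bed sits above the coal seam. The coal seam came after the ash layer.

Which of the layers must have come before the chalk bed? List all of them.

Directly stated before the chalk bed: the siltstone.
The ash layer reaches the chalk bed via the ash layer → the siltstone → the chalk bed.
The limestone band reaches the chalk bed via the limestone band → the siltstone → the chalk bed.
No chain forces the coal seam (or any of the others) ahead of the chalk bed.

the ash layer, the limestone band, the siltstone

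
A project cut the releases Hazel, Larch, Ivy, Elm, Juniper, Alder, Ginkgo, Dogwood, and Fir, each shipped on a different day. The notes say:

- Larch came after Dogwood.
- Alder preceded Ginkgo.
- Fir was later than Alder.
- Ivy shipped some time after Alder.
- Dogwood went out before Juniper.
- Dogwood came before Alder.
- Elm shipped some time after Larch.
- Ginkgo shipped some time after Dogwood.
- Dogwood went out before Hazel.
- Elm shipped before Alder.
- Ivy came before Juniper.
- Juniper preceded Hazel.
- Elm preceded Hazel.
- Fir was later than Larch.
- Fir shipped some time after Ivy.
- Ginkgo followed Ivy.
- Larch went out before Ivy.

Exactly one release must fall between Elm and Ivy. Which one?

Tracing the constraints gives Elm → Alder → Ivy, so Alder sits after Elm and before Ivy.
No other release is forced both after Elm and before Ivy.

Alder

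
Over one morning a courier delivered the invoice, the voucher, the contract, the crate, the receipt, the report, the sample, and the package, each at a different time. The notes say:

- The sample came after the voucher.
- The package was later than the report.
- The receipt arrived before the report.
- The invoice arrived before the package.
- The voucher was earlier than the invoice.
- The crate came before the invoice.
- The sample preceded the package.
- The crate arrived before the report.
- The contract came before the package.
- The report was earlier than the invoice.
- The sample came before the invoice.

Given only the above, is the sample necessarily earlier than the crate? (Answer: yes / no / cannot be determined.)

cannot be determined

No chain of stated constraints runs from the sample to the crate, and none runs from the crate to the sample either.
So the relative order of the sample and the crate is not fixed by the given facts.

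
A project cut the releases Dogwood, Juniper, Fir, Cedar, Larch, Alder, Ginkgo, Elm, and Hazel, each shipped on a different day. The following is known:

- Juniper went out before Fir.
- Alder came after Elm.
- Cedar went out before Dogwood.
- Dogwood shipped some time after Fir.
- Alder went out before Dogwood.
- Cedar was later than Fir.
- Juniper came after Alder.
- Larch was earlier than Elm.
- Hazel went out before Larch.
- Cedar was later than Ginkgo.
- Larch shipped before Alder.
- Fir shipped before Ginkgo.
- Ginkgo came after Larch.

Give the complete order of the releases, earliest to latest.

The constraints fix every adjacent pair, so only one ordering works:
Hazel → Larch → Elm → Alder → Juniper → Fir → Ginkgo → Cedar → Dogwood.

Hazel, Larch, Elm, Alder, Juniper, Fir, Ginkgo, Cedar, Dogwood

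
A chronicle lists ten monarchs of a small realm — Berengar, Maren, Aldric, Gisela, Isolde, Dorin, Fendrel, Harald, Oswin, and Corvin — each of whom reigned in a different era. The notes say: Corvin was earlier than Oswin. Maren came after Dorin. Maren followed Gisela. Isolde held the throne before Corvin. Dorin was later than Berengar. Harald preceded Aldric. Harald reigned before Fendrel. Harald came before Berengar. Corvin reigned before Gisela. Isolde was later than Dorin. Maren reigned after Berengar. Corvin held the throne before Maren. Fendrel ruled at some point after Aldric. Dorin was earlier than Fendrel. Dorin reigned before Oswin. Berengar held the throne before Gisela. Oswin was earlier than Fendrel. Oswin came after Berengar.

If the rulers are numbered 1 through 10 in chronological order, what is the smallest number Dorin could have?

Berengar and Harald must both come before Dorin — 2 forced predecessors.
Nothing else is forced ahead of Dorin, so their earliest slot is position 2 + 1 = 3.

3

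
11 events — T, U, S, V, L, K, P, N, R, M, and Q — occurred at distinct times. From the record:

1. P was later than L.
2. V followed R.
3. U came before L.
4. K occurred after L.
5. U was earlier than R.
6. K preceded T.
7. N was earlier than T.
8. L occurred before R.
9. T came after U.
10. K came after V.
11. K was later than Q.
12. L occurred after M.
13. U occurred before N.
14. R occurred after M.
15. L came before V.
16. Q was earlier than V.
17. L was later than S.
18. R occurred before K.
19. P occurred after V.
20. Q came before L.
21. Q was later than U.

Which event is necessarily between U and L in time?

Tracing the constraints gives U → Q → L, so Q sits after U and before L.
No other event is forced both after U and before L.

Q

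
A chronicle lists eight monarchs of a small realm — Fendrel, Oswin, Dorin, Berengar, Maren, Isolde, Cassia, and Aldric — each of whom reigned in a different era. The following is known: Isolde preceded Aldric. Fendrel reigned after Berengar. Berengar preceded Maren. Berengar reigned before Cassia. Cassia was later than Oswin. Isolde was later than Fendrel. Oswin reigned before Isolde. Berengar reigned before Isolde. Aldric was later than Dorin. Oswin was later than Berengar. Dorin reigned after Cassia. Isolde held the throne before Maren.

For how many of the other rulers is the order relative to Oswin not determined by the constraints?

Forced before Oswin: Berengar; forced after Oswin: Aldric, Cassia, Dorin, Isolde, and Maren.
That leaves Fendrel with no forced order relative to Oswin — 1.

1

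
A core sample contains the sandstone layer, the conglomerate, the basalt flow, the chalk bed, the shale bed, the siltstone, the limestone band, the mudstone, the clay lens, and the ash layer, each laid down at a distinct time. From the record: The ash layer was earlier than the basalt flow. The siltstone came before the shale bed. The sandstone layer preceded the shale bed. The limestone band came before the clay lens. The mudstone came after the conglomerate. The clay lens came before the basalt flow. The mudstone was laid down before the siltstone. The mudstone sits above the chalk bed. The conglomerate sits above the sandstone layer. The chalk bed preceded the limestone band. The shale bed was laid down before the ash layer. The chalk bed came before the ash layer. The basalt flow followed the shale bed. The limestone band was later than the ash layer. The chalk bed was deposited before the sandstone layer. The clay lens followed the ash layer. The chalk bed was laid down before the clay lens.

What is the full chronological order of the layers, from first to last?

the chalk bed, the sandstone layer, the conglomerate, the mudstone, the siltstone, the shale bed, the ash layer, the limestone band, the clay lens, the basalt flow

The constraints fix every adjacent pair, so only one ordering works:
the chalk bed → the sandstone layer → the conglomerate → the mudstone → the siltstone → the shale bed → the ash layer → the limestone band → the clay lens → the basalt flow.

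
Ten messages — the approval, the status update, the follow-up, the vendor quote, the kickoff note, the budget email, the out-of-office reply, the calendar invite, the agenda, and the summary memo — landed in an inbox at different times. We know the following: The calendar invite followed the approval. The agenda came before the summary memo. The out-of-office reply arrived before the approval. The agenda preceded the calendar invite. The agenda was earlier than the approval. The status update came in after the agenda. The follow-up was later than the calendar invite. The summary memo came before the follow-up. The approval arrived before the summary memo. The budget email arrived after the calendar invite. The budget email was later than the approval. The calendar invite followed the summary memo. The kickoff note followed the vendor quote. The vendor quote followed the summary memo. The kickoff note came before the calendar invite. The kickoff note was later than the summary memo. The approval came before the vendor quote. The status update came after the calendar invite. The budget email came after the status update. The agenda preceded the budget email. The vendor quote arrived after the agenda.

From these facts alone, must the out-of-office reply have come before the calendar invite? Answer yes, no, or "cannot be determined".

yes

Chain the constraints: the out-of-office reply → the approval → the calendar invite. Each link is directly stated, so the out-of-office reply comes before the calendar invite.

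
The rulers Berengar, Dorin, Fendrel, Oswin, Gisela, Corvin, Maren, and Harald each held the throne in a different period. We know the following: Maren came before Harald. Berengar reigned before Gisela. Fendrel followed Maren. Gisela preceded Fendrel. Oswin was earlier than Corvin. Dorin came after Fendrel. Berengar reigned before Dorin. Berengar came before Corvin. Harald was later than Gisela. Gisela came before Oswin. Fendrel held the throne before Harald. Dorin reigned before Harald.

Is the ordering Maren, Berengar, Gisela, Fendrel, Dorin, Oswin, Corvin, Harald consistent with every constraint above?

Check each stated constraint against the proposed order — e.g. Berengar is ahead of Corvin; Maren is ahead of Harald. Every pair is in the required order; nothing is violated.

yes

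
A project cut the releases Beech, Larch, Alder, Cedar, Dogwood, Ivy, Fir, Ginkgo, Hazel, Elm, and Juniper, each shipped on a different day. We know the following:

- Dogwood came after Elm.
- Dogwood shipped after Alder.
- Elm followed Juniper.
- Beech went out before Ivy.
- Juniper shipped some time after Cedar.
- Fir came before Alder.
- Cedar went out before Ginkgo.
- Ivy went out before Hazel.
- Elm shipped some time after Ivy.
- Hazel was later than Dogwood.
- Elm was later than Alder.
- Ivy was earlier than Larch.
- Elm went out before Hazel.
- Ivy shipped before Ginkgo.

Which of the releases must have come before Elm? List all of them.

Directly stated before Elm: Alder, Ivy, and Juniper.
Beech reaches Elm via Beech → Ivy → Elm.
Cedar reaches Elm via Cedar → Juniper → Elm.
Fir reaches Elm via Fir → Alder → Elm.

Alder, Beech, Cedar, Fir, Ivy, Juniper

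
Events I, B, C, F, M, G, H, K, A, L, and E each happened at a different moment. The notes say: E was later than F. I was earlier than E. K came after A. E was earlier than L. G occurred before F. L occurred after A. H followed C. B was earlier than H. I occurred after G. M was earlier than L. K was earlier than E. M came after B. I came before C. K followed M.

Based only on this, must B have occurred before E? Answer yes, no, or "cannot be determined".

Chain the constraints: B → M → K → E. Each link is directly stated, so B comes before E.

yes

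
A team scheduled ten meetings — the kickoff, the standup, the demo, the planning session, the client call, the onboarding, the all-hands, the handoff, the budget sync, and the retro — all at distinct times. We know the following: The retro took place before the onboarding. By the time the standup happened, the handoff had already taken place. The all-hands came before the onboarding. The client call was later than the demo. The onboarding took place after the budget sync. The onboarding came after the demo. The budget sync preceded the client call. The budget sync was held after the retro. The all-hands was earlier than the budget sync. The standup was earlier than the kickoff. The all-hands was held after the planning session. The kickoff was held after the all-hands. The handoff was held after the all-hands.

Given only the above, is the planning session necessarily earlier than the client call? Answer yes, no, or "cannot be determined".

Chain the constraints: the planning session → the all-hands → the budget sync → the client call. Each link is directly stated, so the planning session comes before the client call.

yes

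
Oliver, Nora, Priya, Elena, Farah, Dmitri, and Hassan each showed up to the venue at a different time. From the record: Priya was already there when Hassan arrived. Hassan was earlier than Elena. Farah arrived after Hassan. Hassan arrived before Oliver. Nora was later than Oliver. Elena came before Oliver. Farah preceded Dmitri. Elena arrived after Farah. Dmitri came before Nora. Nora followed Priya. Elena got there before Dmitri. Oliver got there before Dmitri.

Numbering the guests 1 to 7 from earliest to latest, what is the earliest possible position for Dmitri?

6

Elena, Farah, Hassan, Oliver, and Priya must all come before Dmitri — 5 forced predecessors.
Nothing else is forced ahead of Dmitri, so their earliest slot is position 5 + 1 = 6.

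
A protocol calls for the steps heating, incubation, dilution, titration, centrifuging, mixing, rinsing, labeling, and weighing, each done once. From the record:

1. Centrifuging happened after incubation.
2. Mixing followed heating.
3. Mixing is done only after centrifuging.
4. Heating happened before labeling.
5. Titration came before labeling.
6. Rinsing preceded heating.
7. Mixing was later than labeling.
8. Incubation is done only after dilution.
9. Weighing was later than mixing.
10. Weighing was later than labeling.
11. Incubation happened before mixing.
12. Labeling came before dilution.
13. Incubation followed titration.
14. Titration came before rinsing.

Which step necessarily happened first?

Titration has a chain of constraints placing it before every other step, so titration must be first.

titration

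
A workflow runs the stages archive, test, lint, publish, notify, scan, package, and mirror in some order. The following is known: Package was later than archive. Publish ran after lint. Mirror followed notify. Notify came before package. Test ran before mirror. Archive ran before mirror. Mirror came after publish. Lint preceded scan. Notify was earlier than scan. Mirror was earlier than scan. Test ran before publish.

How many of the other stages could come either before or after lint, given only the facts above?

Forced after lint: mirror, publish, and scan.
That leaves archive, notify, package, and test with no forced order relative to lint — 4.

4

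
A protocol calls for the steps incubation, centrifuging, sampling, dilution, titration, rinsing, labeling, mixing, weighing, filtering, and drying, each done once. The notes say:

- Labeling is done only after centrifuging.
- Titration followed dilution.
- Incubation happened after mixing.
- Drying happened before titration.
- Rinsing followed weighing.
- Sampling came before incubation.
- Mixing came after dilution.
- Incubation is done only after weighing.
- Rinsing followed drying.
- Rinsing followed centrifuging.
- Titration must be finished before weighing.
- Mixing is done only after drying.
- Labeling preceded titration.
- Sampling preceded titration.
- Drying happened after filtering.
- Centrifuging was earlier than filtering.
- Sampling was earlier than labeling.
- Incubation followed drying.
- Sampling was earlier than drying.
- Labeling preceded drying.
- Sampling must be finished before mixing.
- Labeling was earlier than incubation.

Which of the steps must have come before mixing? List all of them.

centrifuging, dilution, drying, filtering, labeling, sampling

Directly stated before mixing: dilution, drying, and sampling.
Centrifuging reaches mixing via centrifuging → filtering → drying → mixing.
Filtering reaches mixing via filtering → drying → mixing.
Labeling reaches mixing via labeling → drying → mixing.
No chain forces incubation (or any of the others) ahead of mixing.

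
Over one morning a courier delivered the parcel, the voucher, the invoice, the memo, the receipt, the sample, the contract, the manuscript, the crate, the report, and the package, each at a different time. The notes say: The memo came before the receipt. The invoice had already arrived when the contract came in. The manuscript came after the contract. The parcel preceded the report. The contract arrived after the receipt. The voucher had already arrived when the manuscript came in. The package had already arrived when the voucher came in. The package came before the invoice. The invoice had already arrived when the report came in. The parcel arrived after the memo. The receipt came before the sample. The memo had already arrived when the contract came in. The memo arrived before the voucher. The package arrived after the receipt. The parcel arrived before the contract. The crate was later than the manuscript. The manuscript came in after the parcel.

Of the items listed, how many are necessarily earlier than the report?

5

Directly stated before the report: the invoice and the parcel.
The memo reaches the report via the memo → the parcel → the report.
The package reaches the report via the package → the invoice → the report.
The receipt reaches the report via the receipt → the package → the invoice → the report.
No chain forces the voucher (or any of the others) ahead of the report.
That's the invoice, the memo, the package, the parcel, and the receipt — 5 in all.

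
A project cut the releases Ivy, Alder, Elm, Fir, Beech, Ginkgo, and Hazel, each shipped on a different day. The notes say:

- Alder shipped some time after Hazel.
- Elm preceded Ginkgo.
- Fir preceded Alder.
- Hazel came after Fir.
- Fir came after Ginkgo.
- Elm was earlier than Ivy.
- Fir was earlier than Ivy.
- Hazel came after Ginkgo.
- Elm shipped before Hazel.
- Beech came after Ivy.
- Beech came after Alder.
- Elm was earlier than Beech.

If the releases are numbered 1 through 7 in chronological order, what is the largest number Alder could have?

Alder must come before Beech — 1 release forced after it.
Everything else can be placed before Alder in some valid order, so Alder can sit as late as position 7 − 1 = 6.

6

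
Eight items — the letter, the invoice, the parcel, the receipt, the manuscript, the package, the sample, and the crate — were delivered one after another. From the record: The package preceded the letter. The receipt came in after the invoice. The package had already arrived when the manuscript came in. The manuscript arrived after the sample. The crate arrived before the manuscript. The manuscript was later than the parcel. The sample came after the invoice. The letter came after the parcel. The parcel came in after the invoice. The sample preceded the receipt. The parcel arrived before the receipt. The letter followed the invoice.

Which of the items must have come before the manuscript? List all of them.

the crate, the invoice, the package, the parcel, the sample

Directly stated before the manuscript: the crate, the package, the parcel, and the sample.
The invoice reaches the manuscript via the invoice → the sample → the manuscript.
No chain forces the receipt (or any of the others) ahead of the manuscript.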